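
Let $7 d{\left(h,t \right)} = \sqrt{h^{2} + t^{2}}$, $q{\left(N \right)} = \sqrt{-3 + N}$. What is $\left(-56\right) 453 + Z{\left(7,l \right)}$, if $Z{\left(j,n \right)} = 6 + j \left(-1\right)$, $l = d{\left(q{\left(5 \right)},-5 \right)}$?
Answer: $-25369$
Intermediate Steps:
$d{\left(h,t \right)} = \frac{\sqrt{h^{2} + t^{2}}}{7}$
$l = \frac{3 \sqrt{3}}{7}$ ($l = \frac{\sqrt{\left(\sqrt{-3 + 5}\right)^{2} + \left(-5\right)^{2}}}{7} = \frac{\sqrt{\left(\sqrt{2}\right)^{2} + 25}}{7} = \frac{\sqrt{2 + 25}}{7} = \frac{\sqrt{27}}{7} = \frac{3 \sqrt{3}}{7} \approx 0.74231$)
$Z{\left(j,n \right)} = 6 - j$
$\left(-56\right) 453 + Z{\left(7,l \right)} = \left(-56\right) 453 + \left(6 - 7\right) = -25368 + \left(6 - 7\right) = -25368 - 1 = -25369$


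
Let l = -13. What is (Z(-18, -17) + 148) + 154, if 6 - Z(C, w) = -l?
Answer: 295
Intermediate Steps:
Z(C, w) = -7 (Z(C, w) = 6 - (-1)*(-13) = 6 - 1*13 = 6 - 13 = -7)
(Z(-18, -17) + 148) + 154 = (-7 + 148) + 154 = 141 + 154 = 295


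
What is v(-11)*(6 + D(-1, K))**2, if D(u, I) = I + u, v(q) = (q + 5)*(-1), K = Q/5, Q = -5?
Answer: 96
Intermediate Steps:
K = -1 (K = -5/5 = -5*1/5 = -1)
v(q) = -5 - q (v(q) = (5 + q)*(-1) = -5 - q)
v(-11)*(6 + D(-1, K))**2 = (-5 - 1*(-11))*(6 + (-1 - 1))**2 = (-5 + 11)*(6 - 2)**2 = 6*4**2 = 6*16 = 96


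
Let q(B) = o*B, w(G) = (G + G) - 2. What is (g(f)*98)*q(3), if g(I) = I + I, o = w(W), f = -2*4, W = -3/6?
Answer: 14112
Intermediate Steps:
W = -½ (W = -3*⅙ = -½ ≈ -0.50000)
w(G) = -2 + 2*G (w(G) = 2*G - 2 = -2 + 2*G)
f = -8
o = -3 (o = -2 + 2*(-½) = -2 - 1 = -3)
g(I) = 2*I
q(B) = -3*B
(g(f)*98)*q(3) = ((2*(-8))*98)*(-3*3) = -16*98*(-9) = -1568*(-9) = 14112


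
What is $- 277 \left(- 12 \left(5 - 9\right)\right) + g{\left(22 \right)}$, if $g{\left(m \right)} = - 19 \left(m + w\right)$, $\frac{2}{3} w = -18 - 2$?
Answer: $-13144$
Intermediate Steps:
$w = -30$ ($w = \frac{3 \left(-18 - 2\right)}{2} = \frac{3}{2} \left(-20\right) = -30$)
$g{\left(m \right)} = 570 - 19 m$ ($g{\left(m \right)} = - 19 \left(m - 30\right) = - 19 \left(-30 + m\right) = 570 - 19 m$)
$- 277 \left(- 12 \left(5 - 9\right)\right) + g{\left(22 \right)} = - 277 \left(- 12 \left(5 - 9\right)\right) + \left(570 - 418\right) = - 277 \left(\left(-12\right) \left(-4\right)\right) + \left(570 - 418\right) = \left(-277\right) 48 + 152 = -13296 + 152 = -13144$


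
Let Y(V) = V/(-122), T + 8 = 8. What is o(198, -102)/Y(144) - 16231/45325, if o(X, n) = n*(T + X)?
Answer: 1551034363/90650 ≈ 17110.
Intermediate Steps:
T = 0 (T = -8 + 8 = 0)
o(X, n) = X*n (o(X, n) = n*(0 + X) = n*X = X*n)
Y(V) = -V/122 (Y(V) = V*(-1/122) = -V/122)
o(198, -102)/Y(144) - 16231/45325 = (198*(-102))/((-1/122*144)) - 16231/45325 = -20196/(-72/61) - 16231*1/45325 = -20196*(-61/72) - 16231/45325 = 34221/2 - 16231/45325 = 1551034363/90650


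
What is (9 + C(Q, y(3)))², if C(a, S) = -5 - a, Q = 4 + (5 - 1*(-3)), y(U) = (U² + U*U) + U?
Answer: 64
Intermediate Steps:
y(U) = U + 2*U² (y(U) = (U² + U²) + U = 2*U² + U = U + 2*U²)
Q = 12 (Q = 4 + (5 + 3) = 4 + 8 = 12)
(9 + C(Q, y(3)))² = (9 + (-5 - 1*12))² = (9 + (-5 - 12))² = (9 - 17)² = (-8)² = 64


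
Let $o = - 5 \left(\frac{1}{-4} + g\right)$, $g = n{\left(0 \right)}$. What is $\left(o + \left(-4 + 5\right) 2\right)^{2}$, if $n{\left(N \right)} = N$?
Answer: $\frac{169}{16} \approx 10.563$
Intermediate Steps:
$g = 0$
$o = \frac{5}{4}$ ($o = - 5 \left(\frac{1}{-4} + 0\right) = - 5 \left(- \frac{1}{4} + 0\right) = \left(-5\right) \left(- \frac{1}{4}\right) = \frac{5}{4} \approx 1.25$)
$\left(o + \left(-4 + 5\right) 2\right)^{2} = \left(\frac{5}{4} + \left(-4 + 5\right) 2\right)^{2} = \left(\frac{5}{4} + 1 \cdot 2\right)^{2} = \left(\frac{5}{4} + 2\right)^{2} = \left(\frac{13}{4}\right)^{2} = \frac{169}{16}$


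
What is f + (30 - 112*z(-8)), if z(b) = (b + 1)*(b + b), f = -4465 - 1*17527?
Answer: -34506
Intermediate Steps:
f = -21992 (f = -4465 - 17527 = -21992)
z(b) = 2*b*(1 + b) (z(b) = (1 + b)*(2*b) = 2*b*(1 + b))
f + (30 - 112*z(-8)) = -21992 + (30 - 224*(-8)*(1 - 8)) = -21992 + (30 - 224*(-8)*(-7)) = -21992 + (30 - 112*112) = -21992 + (30 - 12544) = -21992 - 12514 = -34506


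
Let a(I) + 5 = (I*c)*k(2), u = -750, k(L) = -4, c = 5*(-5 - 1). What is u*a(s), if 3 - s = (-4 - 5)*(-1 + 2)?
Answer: -1076250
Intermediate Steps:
c = -30 (c = 5*(-6) = -30)
s = 12 (s = 3 - (-4 - 5)*(-1 + 2) = 3 - (-9) = 3 - 1*(-9) = 3 + 9 = 12)
a(I) = -5 + 120*I (a(I) = -5 + (I*(-30))*(-4) = -5 - 30*I*(-4) = -5 + 120*I)
u*a(s) = -750*(-5 + 120*12) = -750*(-5 + 1440) = -750*1435 = -1076250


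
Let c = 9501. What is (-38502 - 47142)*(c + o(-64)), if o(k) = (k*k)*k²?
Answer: -1437681590748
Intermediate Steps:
o(k) = k⁴ (o(k) = k²*k² = k⁴)
(-38502 - 47142)*(c + o(-64)) = (-38502 - 47142)*(9501 + (-64)⁴) = -85644*(9501 + 16777216) = -85644*16786717 = -1437681590748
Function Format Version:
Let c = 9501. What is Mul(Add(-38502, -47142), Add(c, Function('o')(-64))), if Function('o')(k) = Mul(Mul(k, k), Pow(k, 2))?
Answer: -1437681590748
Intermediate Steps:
Function('o')(k) = Pow(k, 4) (Function('o')(k) = Mul(Pow(k, 2), Pow(k, 2)) = Pow(k, 4))
Mul(Add(-38502, -47142), Add(c, Function('o')(-64))) = Mul(Add(-38502, -47142), Add(9501, Pow(-64, 4))) = Mul(-85644, Add(9501, 16777216)) = Mul(-85644, 16786717) = -1437681590748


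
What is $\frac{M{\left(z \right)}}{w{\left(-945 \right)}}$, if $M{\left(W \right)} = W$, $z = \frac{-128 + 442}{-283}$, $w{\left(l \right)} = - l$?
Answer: $- \frac{314}{267435} \approx -0.0011741$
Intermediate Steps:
$z = - \frac{314}{283}$ ($z = 314 \left(- \frac{1}{283}\right) = - \frac{314}{283} \approx -1.1095$)
$\frac{M{\left(z \right)}}{w{\left(-945 \right)}} = - \frac{314}{283 \left(\left(-1\right) \left(-945\right)\right)} = - \frac{314}{283 \cdot 945} = \left(- \frac{314}{283}\right) \frac{1}{945} = - \frac{314}{267435}$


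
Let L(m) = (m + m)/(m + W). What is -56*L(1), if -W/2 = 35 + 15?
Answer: 112/99 ≈ 1.1313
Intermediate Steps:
W = -100 (W = -2*(35 + 15) = -2*50 = -100)
L(m) = 2*m/(-100 + m) (L(m) = (m + m)/(m - 100) = (2*m)/(-100 + m) = 2*m/(-100 + m))
-56*L(1) = -112/(-100 + 1) = -112/(-99) = -112*(-1)/99 = -56*(-2/99) = 112/99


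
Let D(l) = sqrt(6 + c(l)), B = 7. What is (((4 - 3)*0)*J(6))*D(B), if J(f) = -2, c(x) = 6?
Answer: 0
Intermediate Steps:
D(l) = 2*sqrt(3) (D(l) = sqrt(6 + 6) = sqrt(12) = 2*sqrt(3))
(((4 - 3)*0)*J(6))*D(B) = (((4 - 3)*0)*(-2))*(2*sqrt(3)) = ((1*0)*(-2))*(2*sqrt(3)) = (0*(-2))*(2*sqrt(3)) = 0*(2*sqrt(3)) = 0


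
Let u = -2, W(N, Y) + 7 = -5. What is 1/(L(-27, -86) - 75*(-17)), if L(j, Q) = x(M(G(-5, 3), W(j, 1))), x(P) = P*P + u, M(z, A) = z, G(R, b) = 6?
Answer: 1/1309 ≈ 0.00076394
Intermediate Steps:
W(N, Y) = -12 (W(N, Y) = -7 - 5 = -12)
x(P) = -2 + P² (x(P) = P*P - 2 = P² - 2 = -2 + P²)
L(j, Q) = 34 (L(j, Q) = -2 + 6² = -2 + 36 = 34)
1/(L(-27, -86) - 75*(-17)) = 1/(34 - 75*(-17)) = 1/(34 + 1275) = 1/1309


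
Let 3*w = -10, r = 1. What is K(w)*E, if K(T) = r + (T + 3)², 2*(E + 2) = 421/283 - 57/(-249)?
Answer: -268180/211401 ≈ -1.2686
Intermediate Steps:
w = -10/3 (w = (⅓)*(-10) = -10/3 ≈ -3.3333)
E = -26818/23489 (E = -2 + (421/283 - 57/(-249))/2 = -2 + (421*(1/283) - 57*(-1/249))/2 = -2 + (421/283 + 19/83)/2 = -2 + (½)*(40320/23489) = -2 + 20160/23489 = -26818/23489 ≈ -1.1417)
K(T) = 1 + (3 + T)² (K(T) = 1 + (T + 3)² = 1 + (3 + T)²)
K(w)*E = (1 + (3 - 10/3)²)*(-26818/23489) = (1 + (-⅓)²)*(-26818/23489) = (1 + ⅑)*(-26818/23489) = (10/9)*(-26818/23489) = -268180/211401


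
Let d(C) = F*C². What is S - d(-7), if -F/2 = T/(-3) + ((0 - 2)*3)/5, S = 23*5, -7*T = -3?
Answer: -83/5 ≈ -16.600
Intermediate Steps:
T = 3/7 (T = -⅐*(-3) = 3/7 ≈ 0.42857)
S = 115
F = 94/35 (F = -2*((3/7)/(-3) + ((0 - 2)*3)/5) = -2*((3/7)*(-⅓) - 2*3*(⅕)) = -2*(-⅐ - 6*⅕) = -2*(-⅐ - 6/5) = -2*(-47/35) = 94/35 ≈ 2.6857)
d(C) = 94*C²/35
S - d(-7) = 115 - 94*(-7)²/35 = 115 - 94*49/35 = 115 - 1*658/5 = 115 - 658/5 = -83/5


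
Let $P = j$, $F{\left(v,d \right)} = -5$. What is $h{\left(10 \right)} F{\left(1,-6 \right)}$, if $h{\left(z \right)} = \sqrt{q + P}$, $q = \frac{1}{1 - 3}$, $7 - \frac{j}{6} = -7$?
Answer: $- \frac{5 \sqrt{334}}{2} \approx -45.689$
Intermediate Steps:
$j = 84$ ($j = 42 - -42 = 42 + 42 = 84$)
$q = - \frac{1}{2}$ ($q = \frac{1}{-2} = - \frac{1}{2} \approx -0.5$)
$P = 84$
$h{\left(z \right)} = \frac{\sqrt{334}}{2}$ ($h{\left(z \right)} = \sqrt{- \frac{1}{2} + 84} = \sqrt{\frac{167}{2}} = \frac{\sqrt{334}}{2}$)
$h{\left(10 \right)} F{\left(1,-6 \right)} = \frac{\sqrt{334}}{2} \left(-5\right) = - \frac{5 \sqrt{334}}{2}$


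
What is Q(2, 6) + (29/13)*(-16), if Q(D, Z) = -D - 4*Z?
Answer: -802/13 ≈ -61.692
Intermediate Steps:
Q(2, 6) + (29/13)*(-16) = (-1*2 - 4*6) + (29/13)*(-16) = (-2 - 24) + (29*(1/13))*(-16) = -26 + (29/13)*(-16) = -26 - 464/13 = -802/13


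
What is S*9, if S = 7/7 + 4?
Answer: 45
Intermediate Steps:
S = 5 (S = 7*(⅐) + 4 = 1 + 4 = 5)
S*9 = 5*9 = 45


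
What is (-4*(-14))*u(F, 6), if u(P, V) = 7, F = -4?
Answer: 392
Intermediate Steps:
(-4*(-14))*u(F, 6) = -4*(-14)*7 = 56*7 = 392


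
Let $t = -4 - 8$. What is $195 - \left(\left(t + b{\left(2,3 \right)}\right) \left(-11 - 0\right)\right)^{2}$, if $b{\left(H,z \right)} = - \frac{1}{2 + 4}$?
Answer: $- \frac{637789}{36} \approx -17716.0$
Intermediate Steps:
$b{\left(H,z \right)} = - \frac{1}{6}$
$t = -12$ ($t = -4 - 8 = -12$)
$195 - \left(\left(t + b{\left(2,3 \right)}\right) \left(-11 - 0\right)\right)^{2} = 195 - \left(\left(-12 - \frac{1}{6}\right) \left(-11 - 0\right)\right)^{2} = 195 - \left(- \frac{73 \left(-11 + 0\right)}{6}\right)^{2} = 195 - \left(\left(- \frac{73}{6}\right) \left(-11\right)\right)^{2} = 195 - \left(\frac{803}{6}\right)^{2} = 195 - \frac{644809}{36} = - \frac{637789}{36}$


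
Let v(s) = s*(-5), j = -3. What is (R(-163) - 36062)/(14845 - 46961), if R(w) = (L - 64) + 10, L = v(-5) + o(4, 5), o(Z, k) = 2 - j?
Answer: 18043/16058 ≈ 1.1236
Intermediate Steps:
o(Z, k) = 5 (o(Z, k) = 2 - 1*(-3) = 2 + 3 = 5)
v(s) = -5*s
L = 30 (L = -5*(-5) + 5 = 25 + 5 = 30)
R(w) = -24 (R(w) = (30 - 64) + 10 = -34 + 10 = -24)
(R(-163) - 36062)/(14845 - 46961) = (-24 - 36062)/(14845 - 46961) = -36086/(-32116) = -36086*(-1/32116) = 18043/16058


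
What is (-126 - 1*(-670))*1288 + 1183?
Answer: 701855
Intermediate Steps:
(-126 - 1*(-670))*1288 + 1183 = (-126 + 670)*1288 + 1183 = 544*1288 + 1183 = 700672 + 1183 = 701855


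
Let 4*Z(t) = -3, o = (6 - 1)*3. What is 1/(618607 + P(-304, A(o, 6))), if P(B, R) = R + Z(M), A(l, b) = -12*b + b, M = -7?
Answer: 4/2474161 ≈ 1.6167e-6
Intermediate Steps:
o = 15 (o = 5*3 = 15)
Z(t) = -3/4 (Z(t) = (1/4)*(-3) = -3/4)
A(l, b) = -11*b
P(B, R) = -3/4 + R (P(B, R) = R - 3/4 = -3/4 + R)
1/(618607 + P(-304, A(o, 6))) = 1/(618607 + (-3/4 - 11*6)) = 1/(618607 + (-3/4 - 66)) = 1/(618607 - 267/4) = 1/(2474161/4) = 4/2474161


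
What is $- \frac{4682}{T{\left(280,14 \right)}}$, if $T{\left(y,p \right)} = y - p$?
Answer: $- \frac{2341}{133} \approx -17.602$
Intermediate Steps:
$- \frac{4682}{T{\left(280,14 \right)}} = - \frac{4682}{280 - 14} = - \frac{4682}{266} = \left(-4682\right) \frac{1}{266} = - \frac{2341}{133}$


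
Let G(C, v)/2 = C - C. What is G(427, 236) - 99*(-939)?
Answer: 92961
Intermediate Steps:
G(C, v) = 0 (G(C, v) = 2*(C - C) = 2*0 = 0)
G(427, 236) - 99*(-939) = 0 - 99*(-939) = 0 + 92961 = 92961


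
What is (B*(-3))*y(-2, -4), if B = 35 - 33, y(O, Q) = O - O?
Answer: 0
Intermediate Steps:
y(O, Q) = 0
B = 2
(B*(-3))*y(-2, -4) = (2*(-3))*0 = -6*0 = 0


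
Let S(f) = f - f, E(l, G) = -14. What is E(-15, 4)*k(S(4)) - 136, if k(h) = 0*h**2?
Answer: -136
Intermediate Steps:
S(f) = 0
k(h) = 0
E(-15, 4)*k(S(4)) - 136 = -14*0 - 136 = 0 - 136 = -136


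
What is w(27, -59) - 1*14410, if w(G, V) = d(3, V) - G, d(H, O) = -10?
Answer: -14447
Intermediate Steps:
w(G, V) = -10 - G
w(27, -59) - 1*14410 = (-10 - 1*27) - 1*14410 = (-10 - 27) - 14410 = -37 - 14410 = -14447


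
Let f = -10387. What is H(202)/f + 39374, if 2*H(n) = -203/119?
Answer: 13905243121/353158 ≈ 39374.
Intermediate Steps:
H(n) = -29/34 (H(n) = (-203/119)/2 = (-203*1/119)/2 = (½)*(-29/17) = -29/34)
H(202)/f + 39374 = -29/34/(-10387) + 39374 = -29/34*(-1/10387) + 39374 = 29/353158 + 39374 = 13905243121/353158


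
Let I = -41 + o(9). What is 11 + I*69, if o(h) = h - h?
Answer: -2818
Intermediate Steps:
o(h) = 0
I = -41 (I = -41 + 0 = -41)
11 + I*69 = 11 - 41*69 = 11 - 2829 = -2818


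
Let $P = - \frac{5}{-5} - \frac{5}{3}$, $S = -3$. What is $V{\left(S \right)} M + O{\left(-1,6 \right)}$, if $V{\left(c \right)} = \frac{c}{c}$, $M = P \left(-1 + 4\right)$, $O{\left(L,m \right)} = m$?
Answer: $4$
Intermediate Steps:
$P = - \frac{2}{3}$ ($P = \left(-5\right) \left(- \frac{1}{5}\right) - \frac{5}{3} = 1 - \frac{5}{3} = - \frac{2}{3} \approx -0.66667$)
$M = -2$ ($M = - \frac{2 \left(-1 + 4\right)}{3} = \left(- \frac{2}{3}\right) 3 = -2$)
$V{\left(c \right)} = 1$
$V{\left(S \right)} M + O{\left(-1,6 \right)} = 1 \left(-2\right) + 6 = -2 + 6 = 4$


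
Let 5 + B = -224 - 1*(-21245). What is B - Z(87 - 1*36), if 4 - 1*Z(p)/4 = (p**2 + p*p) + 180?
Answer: 42528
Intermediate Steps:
B = 21016 (B = -5 + (-224 - 1*(-21245)) = -5 + (-224 + 21245) = -5 + 21021 = 21016)
Z(p) = -704 - 8*p**2 (Z(p) = 16 - 4*((p**2 + p*p) + 180) = 16 - 4*((p**2 + p**2) + 180) = 16 - 4*(2*p**2 + 180) = 16 - 4*(180 + 2*p**2) = 16 + (-720 - 8*p**2) = -704 - 8*p**2)
B - Z(87 - 1*36) = 21016 - (-704 - 8*(87 - 1*36)**2) = 21016 - (-704 - 8*(87 - 36)**2) = 21016 - (-704 - 8*51**2) = 21016 - (-704 - 8*2601) = 21016 - (-704 - 20808) = 21016 - 1*(-21512) = 21016 + 21512 = 42528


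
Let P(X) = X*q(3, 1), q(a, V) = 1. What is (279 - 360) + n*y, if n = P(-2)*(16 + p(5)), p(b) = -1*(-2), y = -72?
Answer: 2511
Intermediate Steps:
p(b) = 2
P(X) = X (P(X) = X*1 = X)
n = -36 (n = -2*(16 + 2) = -2*18 = -36)
(279 - 360) + n*y = (279 - 360) - 36*(-72) = -81 + 2592 = 2511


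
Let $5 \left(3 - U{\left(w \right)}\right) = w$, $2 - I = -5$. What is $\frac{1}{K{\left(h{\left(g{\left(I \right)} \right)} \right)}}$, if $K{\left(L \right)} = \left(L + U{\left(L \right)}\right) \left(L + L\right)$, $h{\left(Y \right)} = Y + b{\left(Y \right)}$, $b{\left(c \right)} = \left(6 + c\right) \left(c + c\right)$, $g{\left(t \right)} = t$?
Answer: $\frac{5}{291438} \approx 1.7156 \cdot 10^{-5}$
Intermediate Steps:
$I = 7$ ($I = 2 - -5 = 2 + 5 = 7$)
$U{\left(w \right)} = 3 - \frac{w}{5}$
$b{\left(c \right)} = 2 c \left(6 + c\right)$ ($b{\left(c \right)} = \left(6 + c\right) 2 c = 2 c \left(6 + c\right)$)
$h{\left(Y \right)} = Y + 2 Y \left(6 + Y\right)$
$K{\left(L \right)} = 2 L \left(3 + \frac{4 L}{5}\right)$ ($K{\left(L \right)} = \left(L - \left(-3 + \frac{L}{5}\right)\right) \left(L + L\right) = \left(3 + \frac{4 L}{5}\right) 2 L = 2 L \left(3 + \frac{4 L}{5}\right)$)
$\frac{1}{K{\left(h{\left(g{\left(I \right)} \right)} \right)}} = \frac{1}{\frac{2}{5} \cdot 7 \left(13 + 2 \cdot 7\right) \left(15 + 4 \cdot 7 \left(13 + 2 \cdot 7\right)\right)} = \frac{1}{\frac{2}{5} \cdot 7 \left(13 + 14\right) \left(15 + 4 \cdot 7 \left(13 + 14\right)\right)} = \frac{1}{\frac{2}{5} \cdot 7 \cdot 27 \left(15 + 4 \cdot 7 \cdot 27\right)} = \frac{1}{\frac{2}{5} \cdot 189 \left(15 + 4 \cdot 189\right)} = \frac{1}{\frac{2}{5} \cdot 189 \left(15 + 756\right)} = \frac{1}{\frac{2}{5} \cdot 189 \cdot 771} = \frac{1}{\frac{291438}{5}} = \frac{5}{291438}$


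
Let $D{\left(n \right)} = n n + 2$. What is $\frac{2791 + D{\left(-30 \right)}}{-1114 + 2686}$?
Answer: $\frac{1231}{524} \approx 2.3492$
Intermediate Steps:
$D{\left(n \right)} = 2 + n^{2}$ ($D{\left(n \right)} = n^{2} + 2 = 2 + n^{2}$)
$\frac{2791 + D{\left(-30 \right)}}{-1114 + 2686} = \frac{2791 + \left(2 + \left(-30\right)^{2}\right)}{-1114 + 2686} = \frac{2791 + \left(2 + 900\right)}{1572} = \left(2791 + 902\right) \frac{1}{1572} = 3693 \cdot \frac{1}{1572} = \frac{1231}{524}$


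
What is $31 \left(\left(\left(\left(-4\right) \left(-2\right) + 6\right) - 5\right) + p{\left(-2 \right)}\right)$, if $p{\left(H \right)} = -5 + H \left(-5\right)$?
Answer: $434$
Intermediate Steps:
$p{\left(H \right)} = -5 - 5 H$
$31 \left(\left(\left(\left(-4\right) \left(-2\right) + 6\right) - 5\right) + p{\left(-2 \right)}\right) = 31 \left(\left(\left(\left(-4\right) \left(-2\right) + 6\right) - 5\right) - -5\right) = 31 \left(\left(\left(8 + 6\right) - 5\right) + \left(-5 + 10\right)\right) = 31 \left(\left(14 - 5\right) + 5\right) = 31 \left(9 + 5\right) = 31 \cdot 14 = 434$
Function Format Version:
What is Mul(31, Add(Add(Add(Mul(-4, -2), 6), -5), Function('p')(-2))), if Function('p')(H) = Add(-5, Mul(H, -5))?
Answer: 434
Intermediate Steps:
Function('p')(H) = Add(-5, Mul(-5, H))
Mul(31, Add(Add(Add(Mul(-4, -2), 6), -5), Function('p')(-2))) = Mul(31, Add(Add(Add(Mul(-4, -2), 6), -5), Add(-5, Mul(-5, -2)))) = Mul(31, Add(Add(Add(8, 6), -5), Add(-5, 10))) = Mul(31, Add(Add(14, -5), 5)) = Mul(31, Add(9, 5)) = Mul(31, 14) = 434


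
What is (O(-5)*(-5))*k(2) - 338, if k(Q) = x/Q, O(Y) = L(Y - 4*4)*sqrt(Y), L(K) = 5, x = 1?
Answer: -338 - 25*I*sqrt(5)/2 ≈ -338.0 - 27.951*I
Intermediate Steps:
O(Y) = 5*sqrt(Y)
k(Q) = 1/Q
(O(-5)*(-5))*k(2) - 338 = ((5*sqrt(-5))*(-5))/2 - 338 = ((5*(I*sqrt(5)))*(-5))*(1/2) - 338 = ((5*I*sqrt(5))*(-5))*(1/2) - 338 = -25*I*sqrt(5)*(1/2) - 338 = -25*I*sqrt(5)/2 - 338 = -338 - 25*I*sqrt(5)/2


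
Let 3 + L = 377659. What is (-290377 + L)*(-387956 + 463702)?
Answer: 6611035134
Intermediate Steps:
L = 377656 (L = -3 + 377659 = 377656)
(-290377 + L)*(-387956 + 463702) = (-290377 + 377656)*(-387956 + 463702) = 87279*75746 = 6611035134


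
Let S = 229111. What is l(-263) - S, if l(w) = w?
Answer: -229374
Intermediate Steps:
l(-263) - S = -263 - 1*229111 = -263 - 229111 = -229374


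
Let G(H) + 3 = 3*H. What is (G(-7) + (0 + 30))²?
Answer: 36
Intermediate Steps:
G(H) = -3 + 3*H
(G(-7) + (0 + 30))² = ((-3 + 3*(-7)) + (0 + 30))² = ((-3 - 21) + 30)² = (-24 + 30)² = 6² = 36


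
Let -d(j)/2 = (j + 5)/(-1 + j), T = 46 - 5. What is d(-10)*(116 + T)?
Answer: -1570/11 ≈ -142.73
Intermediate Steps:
T = 41
d(j) = -2*(5 + j)/(-1 + j) (d(j) = -2*(j + 5)/(-1 + j) = -2*(5 + j)/(-1 + j))
d(-10)*(116 + T) = (2*(-5 - 1*(-10))/(-1 - 10))*(116 + 41) = (2*(-5 + 10)/(-11))*157 = (2*(-1/11)*5)*157 = -10/11*157 = -1570/11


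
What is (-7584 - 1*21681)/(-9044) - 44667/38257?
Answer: 715622757/345996308 ≈ 2.0683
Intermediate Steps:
(-7584 - 1*21681)/(-9044) - 44667/38257 = (-7584 - 21681)*(-1/9044) - 44667*1/38257 = -29265*(-1/9044) - 44667/38257 = 29265/9044 - 44667/38257 = 715622757/345996308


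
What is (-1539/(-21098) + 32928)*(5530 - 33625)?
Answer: -19518059589885/21098 ≈ -9.2511e+8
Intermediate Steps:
(-1539/(-21098) + 32928)*(5530 - 33625) = (-1539*(-1/21098) + 32928)*(-28095) = (1539/21098 + 32928)*(-28095) = (694716483/21098)*(-28095) = -19518059589885/21098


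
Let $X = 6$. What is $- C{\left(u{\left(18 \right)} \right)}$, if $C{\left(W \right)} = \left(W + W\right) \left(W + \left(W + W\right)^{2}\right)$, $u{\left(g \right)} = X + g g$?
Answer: $-287713800$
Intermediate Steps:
$u{\left(g \right)} = 6 + g^{2}$ ($u{\left(g \right)} = 6 + g g = 6 + g^{2}$)
$C{\left(W \right)} = 2 W \left(W + 4 W^{2}\right)$ ($C{\left(W \right)} = 2 W \left(W + \left(2 W\right)^{2}\right) = 2 W \left(W + 4 W^{2}\right)$)
$- C{\left(u{\left(18 \right)} \right)} = - \left(6 + 18^{2}\right)^{2} \left(2 + 8 \left(6 + 18^{2}\right)\right) = - \left(6 + 324\right)^{2} \left(2 + 8 \left(6 + 324\right)\right) = - 330^{2} \left(2 + 8 \cdot 330\right) = - 108900 \left(2 + 2640\right) = - 108900 \cdot 2642 = \left(-1\right) 287713800 = -287713800$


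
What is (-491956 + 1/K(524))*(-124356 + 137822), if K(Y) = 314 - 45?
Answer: -1782038770958/269 ≈ -6.6247e+9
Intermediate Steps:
K(Y) = 269
(-491956 + 1/K(524))*(-124356 + 137822) = (-491956 + 1/269)*(-124356 + 137822) = (-491956 + 1/269)*13466 = -132336163/269*13466 = -1782038770958/269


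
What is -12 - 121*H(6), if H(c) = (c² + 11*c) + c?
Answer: -13080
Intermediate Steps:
H(c) = c² + 12*c
-12 - 121*H(6) = -12 - 726*(12 + 6) = -12 - 726*18 = -12 - 121*108 = -12 - 13068 = -13080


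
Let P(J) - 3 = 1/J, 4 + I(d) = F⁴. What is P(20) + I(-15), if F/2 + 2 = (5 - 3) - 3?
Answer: 25901/20 ≈ 1295.1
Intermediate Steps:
F = -6 (F = -4 + 2*((5 - 3) - 3) = -4 + 2*(2 - 3) = -4 + 2*(-1) = -4 - 2 = -6)
I(d) = 1292 (I(d) = -4 + (-6)⁴ = -4 + 1296 = 1292)
P(J) = 3 + 1/J
P(20) + I(-15) = (3 + 1/20) + 1292 = 61/20 + 1292 = 25901/20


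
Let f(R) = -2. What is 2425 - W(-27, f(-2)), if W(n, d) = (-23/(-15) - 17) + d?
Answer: 36637/15 ≈ 2442.5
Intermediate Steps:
W(n, d) = -232/15 + d (W(n, d) = (-23*(-1/15) - 17) + d = (23/15 - 17) + d = -232/15 + d)
2425 - W(-27, f(-2)) = 2425 - (-232/15 - 2) = 2425 - 1*(-262/15) = 2425 + 262/15 = 36637/15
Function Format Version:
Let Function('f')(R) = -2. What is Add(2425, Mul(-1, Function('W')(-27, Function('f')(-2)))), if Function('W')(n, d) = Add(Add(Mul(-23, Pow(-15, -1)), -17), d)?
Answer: Rational(36637, 15) ≈ 2442.5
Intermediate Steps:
Function('W')(n, d) = Add(Rational(-232, 15), d) (Function('W')(n, d) = Add(Add(Mul(-23, Rational(-1, 15)), -17), d) = Add(Add(Rational(23, 15), -17), d) = Add(Rational(-232, 15), d))
Add(2425, Mul(-1, Function('W')(-27, Function('f')(-2)))) = Add(2425, Mul(-1, Add(Rational(-232, 15), -2))) = Add(2425, Mul(-1, Rational(-262, 15))) = Add(2425, Rational(262, 15)) = Rational(36637, 15)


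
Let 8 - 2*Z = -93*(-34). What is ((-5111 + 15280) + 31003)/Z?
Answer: -41172/1577 ≈ -26.108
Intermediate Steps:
Z = -1577 (Z = 4 - (-93)*(-34)/2 = 4 - ½*3162 = 4 - 1581 = -1577)
((-5111 + 15280) + 31003)/Z = ((-5111 + 15280) + 31003)/(-1577) = (10169 + 31003)*(-1/1577) = 41172*(-1/1577) = -41172/1577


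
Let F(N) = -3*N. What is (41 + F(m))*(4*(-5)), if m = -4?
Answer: -1060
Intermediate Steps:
(41 + F(m))*(4*(-5)) = (41 - 3*(-4))*(4*(-5)) = (41 + 12)*(-20) = 53*(-20) = -1060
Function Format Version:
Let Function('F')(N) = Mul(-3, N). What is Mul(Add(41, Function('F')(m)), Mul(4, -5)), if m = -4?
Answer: -1060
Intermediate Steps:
Mul(Add(41, Function('F')(m)), Mul(4, -5)) = Mul(Add(41, Mul(-3, -4)), Mul(4, -5)) = Mul(Add(41, 12), -20) = Mul(53, -20) = -1060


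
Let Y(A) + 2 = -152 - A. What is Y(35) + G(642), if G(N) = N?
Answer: 453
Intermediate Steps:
Y(A) = -154 - A (Y(A) = -2 + (-152 - A) = -154 - A)
Y(35) + G(642) = (-154 - 1*35) + 642 = (-154 - 35) + 642 = -189 + 642 = 453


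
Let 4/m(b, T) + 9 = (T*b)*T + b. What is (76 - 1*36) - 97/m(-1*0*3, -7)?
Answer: 1033/4 ≈ 258.25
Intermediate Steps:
m(b, T) = 4/(-9 + b + b*T²) (m(b, T) = 4/(-9 + ((T*b)*T + b)) = 4/(-9 + (b*T² + b)) = 4/(-9 + (b + b*T²)) = 4/(-9 + b + b*T²))
(76 - 1*36) - 97/m(-1*0*3, -7) = (76 - 1*36) - 97/(4/(-9 - 1*0*3 + (-1*0*3)*(-7)²)) = (76 - 36) - 97/(4/(-9 + 0*3 + (0*3)*49)) = 40 - 97/(4/(-9 + 0 + 0*49)) = 40 - 97/(4/(-9 + 0 + 0)) = 40 - 97/(4/(-9)) = 40 - 97/(4*(-⅑)) = 40 - 97/(-4/9) = 40 - 97*(-9/4) = 40 + 873/4 = 1033/4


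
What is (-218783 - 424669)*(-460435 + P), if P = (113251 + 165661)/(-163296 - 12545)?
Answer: 52096209487966644/175841 ≈ 2.9627e+11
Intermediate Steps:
P = -278912/175841 (P = 278912/(-175841) = 278912*(-1/175841) = -278912/175841 ≈ -1.5862)
(-218783 - 424669)*(-460435 + P) = (-218783 - 424669)*(-460435 - 278912/175841) = -643452*(-80963629747/175841) = 52096209487966644/175841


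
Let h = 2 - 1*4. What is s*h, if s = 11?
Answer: -22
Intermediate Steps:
h = -2 (h = 2 - 4 = -2)
s*h = 11*(-2) = -22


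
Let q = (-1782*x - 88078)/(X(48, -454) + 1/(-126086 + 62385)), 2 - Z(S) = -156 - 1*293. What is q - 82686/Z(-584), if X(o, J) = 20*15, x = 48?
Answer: -6567937004828/8618744849 ≈ -762.05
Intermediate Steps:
X(o, J) = 300
Z(S) = 451 (Z(S) = 2 - (-156 - 1*293) = 2 - (-156 - 293) = 2 - 1*(-449) = 2 + 449 = 451)
q = -11059385414/19110299 (q = (-1782*48 - 88078)/(300 + 1/(-126086 + 62385)) = (-85536 - 88078)/(300 + 1/(-63701)) = -173614/(300 - 1/63701) = -173614/19110299/63701 = -173614*63701/19110299 = -11059385414/19110299 ≈ -578.71)
q - 82686/Z(-584) = -11059385414/19110299 - 82686/451 = -6567937004828/8618744849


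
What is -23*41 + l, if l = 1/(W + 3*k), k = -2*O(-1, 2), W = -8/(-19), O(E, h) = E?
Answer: -115027/122 ≈ -942.84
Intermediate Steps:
W = 8/19 (W = -8*(-1/19) = 8/19 ≈ 0.42105)
k = 2 (k = -2*(-1) = 2)
l = 19/122 (l = 1/(8/19 + 3*2) = 1/(8/19 + 6) = 1/(122/19) = 19/122 ≈ 0.15574)
-23*41 + l = -23*41 + 19/122 = -943 + 19/122 = -115027/122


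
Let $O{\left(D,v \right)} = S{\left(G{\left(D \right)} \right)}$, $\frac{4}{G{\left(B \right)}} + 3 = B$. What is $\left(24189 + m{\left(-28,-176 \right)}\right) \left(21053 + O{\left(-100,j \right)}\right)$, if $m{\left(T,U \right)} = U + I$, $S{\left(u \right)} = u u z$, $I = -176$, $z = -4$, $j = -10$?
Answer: $\frac{5324022864281}{10609} \approx 5.0184 \cdot 10^{8}$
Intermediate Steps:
$G{\left(B \right)} = \frac{4}{-3 + B}$
$S{\left(u \right)} = - 4 u^{2}$ ($S{\left(u \right)} = u u \left(-4\right) = u^{2} \left(-4\right) = - 4 u^{2}$)
$O{\left(D,v \right)} = - \frac{64}{\left(-3 + D\right)^{2}}$ ($O{\left(D,v \right)} = - 4 \left(\frac{4}{-3 + D}\right)^{2} = - 4 \frac{16}{\left(-3 + D\right)^{2}} = - \frac{64}{\left(-3 + D\right)^{2}}$)
$m{\left(T,U \right)} = -176 + U$ ($m{\left(T,U \right)} = U - 176 = -176 + U$)
$\left(24189 + m{\left(-28,-176 \right)}\right) \left(21053 + O{\left(-100,j \right)}\right) = \left(24189 - 352\right) \left(21053 - \frac{64}{\left(-3 - 100\right)^{2}}\right) = \left(24189 - 352\right) \left(21053 - \frac{64}{10609}\right) = 23837 \left(21053 - \frac{64}{10609}\right) = 23837 \cdot \frac{223351213}{10609} = \frac{5324022864281}{10609}$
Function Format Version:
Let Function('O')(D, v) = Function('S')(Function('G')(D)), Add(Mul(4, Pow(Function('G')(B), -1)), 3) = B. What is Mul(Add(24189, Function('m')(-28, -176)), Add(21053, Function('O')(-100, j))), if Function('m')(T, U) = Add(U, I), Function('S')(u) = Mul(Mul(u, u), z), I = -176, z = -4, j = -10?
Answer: Rational(5324022864281, 10609) ≈ 5.0184e+8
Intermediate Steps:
Function('G')(B) = Mul(4, Pow(Add(-3, B), -1))
Function('S')(u) = Mul(-4, Pow(u, 2)) (Function('S')(u) = Mul(Mul(u, u), -4) = Mul(Pow(u, 2), -4) = Mul(-4, Pow(u, 2)))
Function('O')(D, v) = Mul(-64, Pow(Add(-3, D), -2)) (Function('O')(D, v) = Mul(-4, Pow(Mul(4, Pow(Add(-3, D), -1)), 2)) = Mul(-4, Mul(16, Pow(Add(-3, D), -2))) = Mul(-64, Pow(Add(-3, D), -2)))
Function('m')(T, U) = Add(-176, U) (Function('m')(T, U) = Add(U, -176) = Add(-176, U))
Mul(Add(24189, Function('m')(-28, -176)), Add(21053, Function('O')(-100, j))) = Mul(Add(24189, Add(-176, -176)), Add(21053, Mul(-64, Pow(Add(-3, -100), -2)))) = Mul(Add(24189, -352), Add(21053, Mul(-64, Pow(-103, -2)))) = Mul(23837, Add(21053, Mul(-64, Rational(1, 10609)))) = Mul(23837, Add(21053, Rational(-64, 10609))) = Mul(23837, Rational(223351213, 10609)) = Rational(5324022864281, 10609)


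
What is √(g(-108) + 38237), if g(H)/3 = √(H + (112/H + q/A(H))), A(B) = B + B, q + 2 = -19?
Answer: √(1376532 + 3*I*√141186)/6 ≈ 195.54 + 0.080065*I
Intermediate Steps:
q = -21 (q = -2 - 19 = -21)
A(B) = 2*B
g(H) = 3*√(H + 203/(2*H)) (g(H) = 3*√(H + (112/H - 21*1/(2*H))) = 3*√(H + (112/H - 21/(2*H))) = 3*√(H + 203/(2*H)))
√(g(-108) + 38237) = √(3*√(4*(-108) + 406/(-108))/2 + 38237) = √(3*√(-432 + 406*(-1/108))/2 + 38237) = √(3*√(-432 - 203/54)/2 + 38237) = √(3*√(-23531/54)/2 + 38237) = √(3*(I*√141186/18)/2 + 38237) = √(I*√141186/12 + 38237) = √(38237 + I*√141186/12)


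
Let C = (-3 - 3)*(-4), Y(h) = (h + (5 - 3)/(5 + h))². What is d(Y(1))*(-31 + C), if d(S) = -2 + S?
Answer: 14/9 ≈ 1.5556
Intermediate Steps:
Y(h) = (h + 2/(5 + h))²
C = 24 (C = -6*(-4) = 24)
d(Y(1))*(-31 + C) = (-2 + (2 + 1² + 5*1)²/(5 + 1)²)*(-31 + 24) = (-2 + (2 + 1 + 5)²/6²)*(-7) = (-2 + (1/36)*8²)*(-7) = (-2 + (1/36)*64)*(-7) = (-2 + 16/9)*(-7) = -2/9*(-7) = 14/9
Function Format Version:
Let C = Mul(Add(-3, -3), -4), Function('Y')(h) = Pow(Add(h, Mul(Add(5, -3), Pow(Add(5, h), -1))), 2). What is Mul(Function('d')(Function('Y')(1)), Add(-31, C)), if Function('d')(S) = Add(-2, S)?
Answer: Rational(14, 9) ≈ 1.5556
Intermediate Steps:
Function('Y')(h) = Pow(Add(h, Mul(2, Pow(Add(5, h), -1))), 2)
C = 24 (C = Mul(-6, -4) = 24)
Mul(Function('d')(Function('Y')(1)), Add(-31, C)) = Mul(Add(-2, Mul(Pow(Add(5, 1), -2), Pow(Add(2, Pow(1, 2), Mul(5, 1)), 2))), Add(-31, 24)) = Mul(Add(-2, Mul(Pow(6, -2), Pow(Add(2, 1, 5), 2))), -7) = Mul(Add(-2, Mul(Rational(1, 36), Pow(8, 2))), -7) = Mul(Add(-2, Mul(Rational(1, 36), 64)), -7) = Mul(Add(-2, Rational(16, 9)), -7) = Mul(Rational(-2, 9), -7) = Rational(14, 9)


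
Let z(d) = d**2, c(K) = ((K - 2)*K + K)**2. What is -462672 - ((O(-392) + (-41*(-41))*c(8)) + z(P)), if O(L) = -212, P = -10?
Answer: -5734176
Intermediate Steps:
c(K) = (K + K*(-2 + K))**2 (c(K) = ((-2 + K)*K + K)**2 = (K*(-2 + K) + K)**2 = (K + K*(-2 + K))**2)
-462672 - ((O(-392) + (-41*(-41))*c(8)) + z(P)) = -462672 - ((-212 + (-41*(-41))*(8**2*(-1 + 8)**2)) + (-10)**2) = -462672 - ((-212 + 1681*(64*7**2)) + 100) = -462672 - ((-212 + 1681*(64*49)) + 100) = -462672 - ((-212 + 1681*3136) + 100) = -462672 - ((-212 + 5271616) + 100) = -462672 - (5271404 + 100) = -462672 - 1*5271504 = -462672 - 5271504 = -5734176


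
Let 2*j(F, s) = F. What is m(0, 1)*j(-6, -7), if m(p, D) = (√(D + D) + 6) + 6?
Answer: -36 - 3*√2 ≈ -40.243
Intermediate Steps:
j(F, s) = F/2
m(p, D) = 12 + √2*√D (m(p, D) = (√(2*D) + 6) + 6 = (√2*√D + 6) + 6 = (6 + √2*√D) + 6 = 12 + √2*√D)
m(0, 1)*j(-6, -7) = (12 + √2*√1)*((½)*(-6)) = (12 + √2*1)*(-3) = (12 + √2)*(-3) = -36 - 3*√2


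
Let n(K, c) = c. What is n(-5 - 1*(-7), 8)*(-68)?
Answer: -544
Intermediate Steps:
n(-5 - 1*(-7), 8)*(-68) = 8*(-68) = -544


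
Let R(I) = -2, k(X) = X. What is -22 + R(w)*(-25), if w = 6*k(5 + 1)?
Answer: 28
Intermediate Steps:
w = 36 (w = 6*(5 + 1) = 6*6 = 36)
-22 + R(w)*(-25) = -22 - 2*(-25) = -22 + 50 = 28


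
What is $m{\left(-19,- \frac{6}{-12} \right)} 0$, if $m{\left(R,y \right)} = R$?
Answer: $0$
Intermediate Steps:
$m{\left(-19,- \frac{6}{-12} \right)} 0 = \left(-19\right) 0 = 0$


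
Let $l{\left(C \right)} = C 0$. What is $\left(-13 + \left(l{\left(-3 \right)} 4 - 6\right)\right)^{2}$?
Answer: $361$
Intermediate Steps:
$l{\left(C \right)} = 0$
$\left(-13 + \left(l{\left(-3 \right)} 4 - 6\right)\right)^{2} = \left(-13 + \left(0 \cdot 4 - 6\right)\right)^{2} = \left(-13 + \left(0 - 6\right)\right)^{2} = \left(-13 - 6\right)^{2} = \left(-19\right)^{2} = 361$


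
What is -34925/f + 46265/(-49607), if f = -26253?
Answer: 517929430/1302332571 ≈ 0.39769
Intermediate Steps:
-34925/f + 46265/(-49607) = -34925/(-26253) + 46265/(-49607) = -34925*(-1/26253) + 46265*(-1/49607) = 34925/26253 - 46265/49607 = 517929430/1302332571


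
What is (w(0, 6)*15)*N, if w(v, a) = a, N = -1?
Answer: -90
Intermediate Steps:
(w(0, 6)*15)*N = (6*15)*(-1) = 90*(-1) = -90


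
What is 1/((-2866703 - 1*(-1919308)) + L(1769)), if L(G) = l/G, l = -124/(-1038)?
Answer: -918111/869813770783 ≈ -1.0555e-6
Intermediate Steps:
l = 62/519 (l = -124*(-1/1038) = 62/519 ≈ 0.11946)
L(G) = 62/(519*G)
1/((-2866703 - 1*(-1919308)) + L(1769)) = 1/((-2866703 - 1*(-1919308)) + (62/519)/1769) = 1/((-2866703 + 1919308) + (62/519)*(1/1769)) = 1/(-947395 + 62/918111) = 1/(-869813770783/918111) = -918111/869813770783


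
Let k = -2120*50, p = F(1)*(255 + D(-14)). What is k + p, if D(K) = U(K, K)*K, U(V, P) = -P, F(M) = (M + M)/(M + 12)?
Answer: -1377882/13 ≈ -1.0599e+5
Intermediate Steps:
F(M) = 2*M/(12 + M) (F(M) = (2*M)/(12 + M) = 2*M/(12 + M))
D(K) = -K**2 (D(K) = (-K)*K = -K**2)
p = 118/13 (p = (2*1/(12 + 1))*(255 - 1*(-14)**2) = (2*1/13)*(255 - 1*196) = (2*1*(1/13))*(255 - 196) = (2/13)*59 = 118/13 ≈ 9.0769)
k = -106000
k + p = -106000 + 118/13 = -1377882/13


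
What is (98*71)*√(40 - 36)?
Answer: 13916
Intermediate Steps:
(98*71)*√(40 - 36) = 6958*√4 = 6958*2 = 13916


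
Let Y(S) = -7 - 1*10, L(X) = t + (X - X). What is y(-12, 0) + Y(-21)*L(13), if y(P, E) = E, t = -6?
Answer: 102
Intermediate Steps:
L(X) = -6 (L(X) = -6 + (X - X) = -6 + 0 = -6)
Y(S) = -17 (Y(S) = -7 - 10 = -17)
y(-12, 0) + Y(-21)*L(13) = 0 - 17*(-6) = 0 + 102 = 102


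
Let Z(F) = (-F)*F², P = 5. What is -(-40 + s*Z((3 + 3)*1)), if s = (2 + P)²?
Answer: 10624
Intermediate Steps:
s = 49 (s = (2 + 5)² = 7² = 49)
Z(F) = -F³
-(-40 + s*Z((3 + 3)*1)) = -(-40 + 49*(-((3 + 3)*1)³)) = -(-40 + 49*(-(6*1)³)) = -(-40 + 49*(-1*6³)) = -(-40 + 49*(-1*216)) = -(-40 + 49*(-216)) = -(-40 - 10584) = -1*(-10624) = 10624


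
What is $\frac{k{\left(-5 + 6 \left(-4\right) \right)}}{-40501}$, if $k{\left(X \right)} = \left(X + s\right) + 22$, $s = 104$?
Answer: $- \frac{97}{40501} \approx -0.002395$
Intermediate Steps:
$k{\left(X \right)} = 126 + X$ ($k{\left(X \right)} = \left(X + 104\right) + 22 = \left(104 + X\right) + 22 = 126 + X$)
$\frac{k{\left(-5 + 6 \left(-4\right) \right)}}{-40501} = \frac{126 + \left(-5 + 6 \left(-4\right)\right)}{-40501} = \left(126 - 29\right) \left(- \frac{1}{40501}\right) = 97 \left(- \frac{1}{40501}\right) = - \frac{97}{40501}$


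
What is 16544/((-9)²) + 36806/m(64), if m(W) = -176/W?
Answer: -1067560/81 ≈ -13180.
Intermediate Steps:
16544/((-9)²) + 36806/m(64) = 16544/((-9)²) + 36806/((-176/64)) = 16544/81 + 36806/((-176*1/64)) = 16544*(1/81) + 36806/(-11/4) = 16544/81 + 36806*(-4/11) = 16544/81 - 13384 = -1067560/81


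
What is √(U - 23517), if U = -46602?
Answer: 21*I*√159 ≈ 264.8*I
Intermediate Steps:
√(U - 23517) = √(-46602 - 23517) = √(-70119) = 21*I*√159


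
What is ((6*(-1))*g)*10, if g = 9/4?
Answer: -135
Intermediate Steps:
g = 9/4 (g = 9*(¼) = 9/4 ≈ 2.2500)
((6*(-1))*g)*10 = ((6*(-1))*(9/4))*10 = -6*9/4*10 = -27/2*10 = -135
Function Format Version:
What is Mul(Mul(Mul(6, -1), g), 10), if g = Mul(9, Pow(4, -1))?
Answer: -135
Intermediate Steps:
g = Rational(9, 4) (g = Mul(9, Rational(1, 4)) = Rational(9, 4) ≈ 2.2500)
Mul(Mul(Mul(6, -1), g), 10) = Mul(Mul(Mul(6, -1), Rational(9, 4)), 10) = Mul(Mul(-6, Rational(9, 4)), 10) = Mul(Rational(-27, 2), 10) = -135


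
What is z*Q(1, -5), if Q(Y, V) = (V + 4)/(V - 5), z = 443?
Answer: 443/10 ≈ 44.300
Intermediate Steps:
Q(Y, V) = (4 + V)/(-5 + V)
z*Q(1, -5) = 443*((4 - 5)/(-5 - 5)) = 443*(-1/(-10)) = 443*(-1/10*(-1)) = 443*(1/10) = 443/10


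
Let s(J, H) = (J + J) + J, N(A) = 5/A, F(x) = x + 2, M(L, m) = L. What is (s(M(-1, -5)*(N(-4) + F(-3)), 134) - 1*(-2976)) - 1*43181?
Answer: -160793/4 ≈ -40198.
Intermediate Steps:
F(x) = 2 + x
s(J, H) = 3*J (s(J, H) = 2*J + J = 3*J)
(s(M(-1, -5)*(N(-4) + F(-3)), 134) - 1*(-2976)) - 1*43181 = (3*(-(5/(-4) + (2 - 3))) - 1*(-2976)) - 1*43181 = (3*(-(5*(-¼) - 1)) + 2976) - 43181 = (3*(-(-5/4 - 1)) + 2976) - 43181 = (3*(-1*(-9/4)) + 2976) - 43181 = (3*(9/4) + 2976) - 43181 = (27/4 + 2976) - 43181 = 11931/4 - 43181 = -160793/4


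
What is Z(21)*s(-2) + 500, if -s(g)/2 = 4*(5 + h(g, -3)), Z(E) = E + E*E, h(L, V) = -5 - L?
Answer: -6892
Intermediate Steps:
Z(E) = E + E²
s(g) = 8*g (s(g) = -8*(5 + (-5 - g)) = -8*(-g) = -(-8)*g = 8*g)
Z(21)*s(-2) + 500 = (21*(1 + 21))*(8*(-2)) + 500 = (21*22)*(-16) + 500 = 462*(-16) + 500 = -7392 + 500 = -6892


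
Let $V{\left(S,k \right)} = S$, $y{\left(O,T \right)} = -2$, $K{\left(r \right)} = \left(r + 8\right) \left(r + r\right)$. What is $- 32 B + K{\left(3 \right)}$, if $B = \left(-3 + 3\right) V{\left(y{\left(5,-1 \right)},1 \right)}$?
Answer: $66$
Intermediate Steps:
$K{\left(r \right)} = 2 r \left(8 + r\right)$ ($K{\left(r \right)} = \left(8 + r\right) 2 r = 2 r \left(8 + r\right)$)
$B = 0$ ($B = \left(-3 + 3\right) \left(-2\right) = 0 \left(-2\right) = 0$)
$- 32 B + K{\left(3 \right)} = \left(-32\right) 0 + 2 \cdot 3 \left(8 + 3\right) = 0 + 2 \cdot 3 \cdot 11 = 0 + 66 = 66$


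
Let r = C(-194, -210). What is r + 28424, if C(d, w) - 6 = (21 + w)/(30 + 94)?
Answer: 3525131/124 ≈ 28428.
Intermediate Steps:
C(d, w) = 765/124 + w/124 (C(d, w) = 6 + (21 + w)/(30 + 94) = 6 + (21 + w)/124 = 6 + (21 + w)*(1/124) = 6 + (21/124 + w/124) = 765/124 + w/124)
r = 555/124 (r = 765/124 + (1/124)*(-210) = 765/124 - 105/62 = 555/124 ≈ 4.4758)
r + 28424 = 555/124 + 28424 = 3525131/124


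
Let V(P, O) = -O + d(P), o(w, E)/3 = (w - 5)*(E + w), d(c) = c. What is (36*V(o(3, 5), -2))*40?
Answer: -66240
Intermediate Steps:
o(w, E) = 3*(-5 + w)*(E + w) (o(w, E) = 3*((w - 5)*(E + w)) = 3*((-5 + w)*(E + w)) = 3*(-5 + w)*(E + w))
V(P, O) = P - O (V(P, O) = -O + P = P - O)
(36*V(o(3, 5), -2))*40 = (36*((-15*5 - 15*3 + 3*3² + 3*5*3) - 1*(-2)))*40 = (36*((-75 - 45 + 3*9 + 45) + 2))*40 = (36*((-75 - 45 + 27 + 45) + 2))*40 = (36*(-48 + 2))*40 = (36*(-46))*40 = -1656*40 = -66240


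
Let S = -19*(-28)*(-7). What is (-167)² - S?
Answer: 31613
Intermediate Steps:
S = -3724 (S = 532*(-7) = -3724)
(-167)² - S = (-167)² - 1*(-3724) = 27889 + 3724 = 31613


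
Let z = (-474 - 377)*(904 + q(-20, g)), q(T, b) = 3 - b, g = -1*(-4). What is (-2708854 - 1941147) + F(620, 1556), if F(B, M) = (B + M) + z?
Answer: -5416278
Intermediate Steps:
g = 4
z = -768453 (z = (-474 - 377)*(904 + (3 - 1*4)) = -851*(904 + (3 - 4)) = -851*(904 - 1) = -851*903 = -768453)
F(B, M) = -768453 + B + M (F(B, M) = (B + M) - 768453 = -768453 + B + M)
(-2708854 - 1941147) + F(620, 1556) = (-2708854 - 1941147) + (-768453 + 620 + 1556) = -4650001 - 766277 = -5416278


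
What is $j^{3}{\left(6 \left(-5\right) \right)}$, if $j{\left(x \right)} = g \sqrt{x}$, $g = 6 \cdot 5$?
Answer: $- 810000 i \sqrt{30} \approx - 4.4366 \cdot 10^{6} i$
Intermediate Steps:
$g = 30$
$j{\left(x \right)} = 30 \sqrt{x}$
$j^{3}{\left(6 \left(-5\right) \right)} = \left(30 \sqrt{6 \left(-5\right)}\right)^{3} = \left(30 \sqrt{-30}\right)^{3} = \left(30 i \sqrt{30}\right)^{3} = - 810000 i \sqrt{30}$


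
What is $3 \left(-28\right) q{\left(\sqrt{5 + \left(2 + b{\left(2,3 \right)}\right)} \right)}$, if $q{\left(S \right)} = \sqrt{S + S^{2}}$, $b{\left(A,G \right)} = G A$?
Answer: $- 84 \sqrt[4]{13} \sqrt{1 + \sqrt{13}} \approx -342.3$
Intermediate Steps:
$b{\left(A,G \right)} = A G$
$3 \left(-28\right) q{\left(\sqrt{5 + \left(2 + b{\left(2,3 \right)}\right)} \right)} = 3 \left(-28\right) \sqrt{\sqrt{5 + \left(2 + 2 \cdot 3\right)} \left(1 + \sqrt{5 + \left(2 + 2 \cdot 3\right)}\right)} = - 84 \sqrt{\sqrt{5 + \left(2 + 6\right)} \left(1 + \sqrt{5 + \left(2 + 6\right)}\right)} = - 84 \sqrt{\sqrt{5 + 8} \left(1 + \sqrt{5 + 8}\right)} = - 84 \sqrt{\sqrt{13} \left(1 + \sqrt{13}\right)} = - 84 \sqrt[4]{13} \sqrt{1 + \sqrt{13}}$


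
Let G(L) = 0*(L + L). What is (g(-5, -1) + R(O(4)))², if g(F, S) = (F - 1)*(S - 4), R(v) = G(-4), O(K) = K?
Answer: 900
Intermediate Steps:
G(L) = 0 (G(L) = 0*(2*L) = 0)
R(v) = 0
g(F, S) = (-1 + F)*(-4 + S)
(g(-5, -1) + R(O(4)))² = ((4 - 1*(-1) - 4*(-5) - 5*(-1)) + 0)² = ((4 + 1 + 20 + 5) + 0)² = (30 + 0)² = 30² = 900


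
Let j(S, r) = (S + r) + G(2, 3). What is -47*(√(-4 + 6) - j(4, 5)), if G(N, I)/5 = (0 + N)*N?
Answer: 1363 - 47*√2 ≈ 1296.5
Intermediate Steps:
G(N, I) = 5*N² (G(N, I) = 5*((0 + N)*N) = 5*(N*N) = 5*N²)
j(S, r) = 20 + S + r (j(S, r) = (S + r) + 5*2² = (S + r) + 5*4 = (S + r) + 20 = 20 + S + r)
-47*(√(-4 + 6) - j(4, 5)) = -47*(√(-4 + 6) - (20 + 4 + 5)) = -47*(√2 - 1*29) = -47*(√2 - 29) = -47*(-29 + √2) = 1363 - 47*√2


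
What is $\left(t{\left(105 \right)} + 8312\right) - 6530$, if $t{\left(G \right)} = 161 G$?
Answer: $18687$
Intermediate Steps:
$\left(t{\left(105 \right)} + 8312\right) - 6530 = \left(161 \cdot 105 + 8312\right) - 6530 = \left(16905 + 8312\right) - 6530 = 25217 - 6530 = 18687$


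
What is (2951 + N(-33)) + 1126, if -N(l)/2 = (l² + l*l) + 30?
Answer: -339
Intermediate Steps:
N(l) = -60 - 4*l² (N(l) = -2*((l² + l*l) + 30) = -2*((l² + l²) + 30) = -2*(2*l² + 30) = -2*(30 + 2*l²) = -60 - 4*l²)
(2951 + N(-33)) + 1126 = (2951 + (-60 - 4*(-33)²)) + 1126 = (2951 + (-60 - 4*1089)) + 1126 = (2951 + (-60 - 4356)) + 1126 = (2951 - 4416) + 1126 = -1465 + 1126 = -339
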